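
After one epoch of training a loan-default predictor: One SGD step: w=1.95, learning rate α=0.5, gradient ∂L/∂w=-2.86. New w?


w_new = w - α·∇
= 1.95 - 0.5·-2.86
= 1.95 + 1.43
= 3.38

3.38


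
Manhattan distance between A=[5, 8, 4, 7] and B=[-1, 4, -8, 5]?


d = |5+ 1| + |8-4| + |4+ 8| + |7-5|
  = 6 + 4 + 12 + 2
  = 24

24


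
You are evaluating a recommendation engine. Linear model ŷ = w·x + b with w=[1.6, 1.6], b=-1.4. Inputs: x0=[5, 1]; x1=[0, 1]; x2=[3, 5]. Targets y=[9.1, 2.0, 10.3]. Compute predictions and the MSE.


ŷ0 = (1.6)·(5) + (1.6)·(1) - 1.4 = 8.2
ŷ1 = (1.6)·(0) + (1.6)·(1) - 1.4 = 0.2
ŷ2 = (1.6)·(3) + (1.6)·(5) - 1.4 = 11.4
errors² = [0.81, 3.24, 1.21]
MSE = 5.2600/3 = 1.7533

1.7533


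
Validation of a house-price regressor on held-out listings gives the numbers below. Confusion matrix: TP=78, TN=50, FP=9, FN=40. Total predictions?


Total = TP + TN + FP + FN
= 78 + 50 + 9 + 40
= 177
(Predicted positive: 87, predicted negative: 90)

177


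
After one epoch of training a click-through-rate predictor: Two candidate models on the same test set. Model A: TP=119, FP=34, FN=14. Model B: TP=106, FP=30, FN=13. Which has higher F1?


Model A: P=119/153=0.7778, R=119/133=0.8947, F1=2PR/(P+R)=2TP/(2TP+FP+FN)=238/286=0.8322
Model B: P=106/136=0.7794, R=106/119=0.8908, F1=2PR/(P+R)=2TP/(2TP+FP+FN)=212/255=0.8314
0.8322 > 0.8314 → Model A

Model A


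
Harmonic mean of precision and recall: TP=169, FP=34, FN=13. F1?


Precision = 169/203 = 0.8325
Recall = 169/182 = 0.9286
F1 = 2·P·R/(P+R) = 2·TP/(2·TP+FP+FN) = 338/(338+34+13) = 338/385 = 0.8779

0.8779


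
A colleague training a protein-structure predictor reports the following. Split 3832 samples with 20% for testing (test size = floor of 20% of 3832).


Test = ⌊3832·20/100⌋ = 766
Train = 3832 - 766 = 3066

Train: 3066, Test: 766


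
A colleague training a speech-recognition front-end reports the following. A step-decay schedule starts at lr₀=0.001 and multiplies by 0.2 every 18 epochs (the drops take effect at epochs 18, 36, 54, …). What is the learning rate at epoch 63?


n_drops = ⌊63/18⌋ = 3
lr = 0.001·0.2^3 = 0.001·0.008 = 0.000008

0.000008


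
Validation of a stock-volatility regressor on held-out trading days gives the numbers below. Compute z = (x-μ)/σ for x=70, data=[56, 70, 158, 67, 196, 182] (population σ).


μ = 121.5, σ = 58.3888
z = (70 - 121.5)/58.3888 = -0.882

-0.882


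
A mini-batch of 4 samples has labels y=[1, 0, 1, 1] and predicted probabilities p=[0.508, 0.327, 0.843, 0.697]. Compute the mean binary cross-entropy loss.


L[0] = -ln(0.508) = 0.6773
L[1] = -ln(1-0.327) = -ln(0.673) = 0.396
L[2] = -ln(0.843) = 0.1708
L[3] = -ln(0.697) = 0.361
mean = (0.6773 + 0.396 + 0.1708 + 0.361)/4 = 0.4013

0.4013


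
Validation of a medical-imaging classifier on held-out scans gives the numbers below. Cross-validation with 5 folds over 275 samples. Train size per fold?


Fold size = 275/5 = 55
Training per fold = 275 - 55 = 220

220


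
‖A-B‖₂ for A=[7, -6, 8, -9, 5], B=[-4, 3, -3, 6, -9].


d = √((7+ 4)² + (-6-3)² + (8+ 3)² + (-9-6)² + (5+ 9)²)
  = √(121 + 81 + 121 + 225 + 196)
  = √744 = 27.2764

27.2764


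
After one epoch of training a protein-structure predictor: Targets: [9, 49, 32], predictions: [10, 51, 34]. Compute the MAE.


Absolute errors: |9-10|=1, |49-51|=2, |32-34|=2
Sum = 5
MAE = 5/3 = 5/3

5/3


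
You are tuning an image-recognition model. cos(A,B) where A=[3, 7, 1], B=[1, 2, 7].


A·B = 3·1 + 7·2 + 1·7 = 24
‖A‖ = √59 = 7.6811, ‖B‖ = √54 = 7.3485
cos = 24/(√59·√54) = 24/√3186 = 0.4252

0.4252


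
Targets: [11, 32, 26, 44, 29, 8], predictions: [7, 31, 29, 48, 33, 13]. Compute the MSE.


Squared errors: (11-7)²=16, (32-31)²=1, (26-29)²=9, (44-48)²=16, (29-33)²=16, (8-13)²=25
Sum = 83
MSE = 83/6 = 83/6

83/6


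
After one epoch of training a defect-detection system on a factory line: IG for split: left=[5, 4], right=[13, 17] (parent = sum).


Parent = [18, 21], H_parent = 0.9957
H_left = 0.9911 (n=9), H_right = 0.9871 (n=30)
H_children = (9/39)·0.9911 + (30/39)·0.9871 = 0.988
IG = 0.9957 - 0.988 = 0.0077

0.0077


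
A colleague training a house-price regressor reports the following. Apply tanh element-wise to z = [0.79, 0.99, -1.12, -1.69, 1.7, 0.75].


tanh(0.79) = 0.6584
tanh(0.99) = 0.7574
tanh(-1.12) = -0.8076
tanh(-1.69) = -0.9341
tanh(1.7) = 0.9354
tanh(0.75) = 0.6351
result = [0.6584, 0.7574, -0.8076, -0.9341, 0.9354, 0.6351]

[0.6584, 0.7574, -0.8076, -0.9341, 0.9354, 0.6351]


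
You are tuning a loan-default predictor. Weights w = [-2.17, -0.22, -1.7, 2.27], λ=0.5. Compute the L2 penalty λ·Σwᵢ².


‖w‖₂² = (-2.17)² + (-0.22)² + (-1.7)² + (2.27)²
     = 4.7089 + 0.0484 + 2.89 + 5.1529
     = 12.8002
λ·‖w‖₂² = 0.5·12.8002 = 6.4001

6.4001


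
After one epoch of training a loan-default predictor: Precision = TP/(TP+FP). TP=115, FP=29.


Precision = TP/(TP+FP)
= 115/(115+29)
= 115/144 = 79.86%

79.86%


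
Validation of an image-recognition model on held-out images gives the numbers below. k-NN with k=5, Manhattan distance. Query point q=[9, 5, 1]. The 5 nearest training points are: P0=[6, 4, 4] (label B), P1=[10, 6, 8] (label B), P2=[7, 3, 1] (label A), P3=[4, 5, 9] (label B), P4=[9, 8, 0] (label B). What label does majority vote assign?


d(q,P0) = 7  (label B)
d(q,P1) = 9  (label B)
d(q,P2) = 4  (label A)
d(q,P3) = 13  (label B)
d(q,P4) = 4  (label B)
Votes: A=1, B=4
Majority → B

B


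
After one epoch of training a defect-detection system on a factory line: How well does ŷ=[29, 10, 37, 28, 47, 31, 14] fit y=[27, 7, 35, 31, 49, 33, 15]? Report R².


ȳ = 28.1429
SS_res = Σ(y-ŷ)² = 35
SS_tot = Σ(y-ȳ)² = 1134.86
R² = 1 - SS_res/SS_tot = 1 - 0.0308 = 0.9692

0.9692


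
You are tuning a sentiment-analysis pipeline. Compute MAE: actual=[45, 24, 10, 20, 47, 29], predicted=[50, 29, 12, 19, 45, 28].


Absolute errors: |45-50|=5, |24-29|=5, |10-12|=2, |20-19|=1, |47-45|=2, |29-28|=1
Sum = 16
MAE = 16/6 = 8/3

8/3


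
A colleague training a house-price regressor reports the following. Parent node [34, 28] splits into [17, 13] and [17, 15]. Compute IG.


Parent = [34, 28], H_parent = 0.9932
H_left = 0.9871 (n=30), H_right = 0.9972 (n=32)
H_children = (30/62)·0.9871 + (32/62)·0.9972 = 0.9923
IG = 0.9932 - 0.9923 = 0.0009

0.0009


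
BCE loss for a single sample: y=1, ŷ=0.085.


BCE = -[y·ln(p) + (1-y)·ln(1-p)]
= -1·ln(0.085) - 0
= -ln(0.085) = 2.4651

2.4651


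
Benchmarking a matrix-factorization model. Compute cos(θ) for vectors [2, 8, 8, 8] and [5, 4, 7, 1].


A·B = 2·5 + 8·4 + 8·7 + 8·1 = 106
‖A‖ = √196 = 14, ‖B‖ = √91 = 9.5394
cos = 106/(√196·√91) = 106/√17836 = 0.7937

0.7937


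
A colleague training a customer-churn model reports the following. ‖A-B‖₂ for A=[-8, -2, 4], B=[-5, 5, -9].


d = √((-8+ 5)² + (-2-5)² + (4+ 9)²)
  = √(9 + 49 + 169)
  = √227 = 15.0665

15.0665


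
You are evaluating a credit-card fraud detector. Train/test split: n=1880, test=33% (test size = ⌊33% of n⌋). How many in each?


Test = ⌊1880·33/100⌋ = 620
Train = 1880 - 620 = 1260

Train: 1260, Test: 620


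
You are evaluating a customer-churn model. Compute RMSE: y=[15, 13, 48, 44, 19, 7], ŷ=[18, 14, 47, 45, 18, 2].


MSE = 38/6 = 6.3333
RMSE = √(38/6) = 2.5166

2.5166


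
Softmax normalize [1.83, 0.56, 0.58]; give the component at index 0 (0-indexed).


Exponentials: e^1.83=6.2339, e^0.56=1.7507, e^0.58=1.786
Sum = 9.7706
Softmax = [0.638, 0.1792, 0.1828]
p[0] = 6.2339/9.7706 = 0.638

0.638


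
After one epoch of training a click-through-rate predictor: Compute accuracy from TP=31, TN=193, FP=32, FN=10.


Accuracy = (TP+TN)/(TP+TN+FP+FN)
= (31+193)/(266)
= 224/266 = 84.21%

84.21%


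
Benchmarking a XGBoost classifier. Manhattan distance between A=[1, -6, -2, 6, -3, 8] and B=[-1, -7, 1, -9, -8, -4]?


d = |1+ 1| + |-6+ 7| + |-2-1| + |6+ 9| + |-3+ 8| + |8+ 4|
  = 2 + 1 + 3 + 15 + 5 + 12
  = 38

38


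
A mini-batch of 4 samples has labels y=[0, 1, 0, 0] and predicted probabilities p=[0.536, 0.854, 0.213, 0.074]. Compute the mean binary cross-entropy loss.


L[0] = -ln(1-0.536) = -ln(0.464) = 0.7679
L[1] = -ln(0.854) = 0.1578
L[2] = -ln(1-0.213) = -ln(0.787) = 0.2395
L[3] = -ln(1-0.074) = -ln(0.926) = 0.0769
mean = (0.7679 + 0.1578 + 0.2395 + 0.0769)/4 = 0.3105

0.3105


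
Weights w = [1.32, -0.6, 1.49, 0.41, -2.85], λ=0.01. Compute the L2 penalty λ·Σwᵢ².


‖w‖₂² = (1.32)² + (-0.6)² + (1.49)² + (0.41)² + (-2.85)²
     = 1.7424 + 0.36 + 2.2201 + 0.1681 + 8.1225
     = 12.6131
λ·‖w‖₂² = 0.01·12.6131 = 0.126131

0.126131


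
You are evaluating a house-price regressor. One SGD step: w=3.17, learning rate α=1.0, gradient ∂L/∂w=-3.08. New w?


w_new = w - α·∇
= 3.17 - 1.0·-3.08
= 3.17 + 3.08
= 6.25

6.25


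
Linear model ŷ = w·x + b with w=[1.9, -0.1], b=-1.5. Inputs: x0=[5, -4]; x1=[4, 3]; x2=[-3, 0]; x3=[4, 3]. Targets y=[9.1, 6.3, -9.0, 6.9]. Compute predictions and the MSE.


ŷ0 = (1.9)·(5) + (-0.1)·(-4) - 1.5 = 8.4
ŷ1 = (1.9)·(4) + (-0.1)·(3) - 1.5 = 5.8
ŷ2 = (1.9)·(-3) + (-0.1)·(0) - 1.5 = -7.2
ŷ3 = (1.9)·(4) + (-0.1)·(3) - 1.5 = 5.8
errors² = [0.49, 0.25, 3.24, 1.21]
MSE = 5.1900/4 = 1.2975

1.2975


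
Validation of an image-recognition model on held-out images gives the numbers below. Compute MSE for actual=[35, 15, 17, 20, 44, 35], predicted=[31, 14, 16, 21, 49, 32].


Squared errors: (35-31)²=16, (15-14)²=1, (17-16)²=1, (20-21)²=1, (44-49)²=25, (35-32)²=9
Sum = 53
MSE = 53/6 = 53/6

53/6


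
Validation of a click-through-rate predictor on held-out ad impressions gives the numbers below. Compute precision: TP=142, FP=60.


Precision = TP/(TP+FP)
= 142/(142+60)
= 142/202 = 70.3%

70.3%


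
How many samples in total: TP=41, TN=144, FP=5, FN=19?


Total = TP + TN + FP + FN
= 41 + 144 + 5 + 19
= 209
(Predicted positive: 46, predicted negative: 163)

209


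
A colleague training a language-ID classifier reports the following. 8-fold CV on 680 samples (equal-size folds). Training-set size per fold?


Fold size = 680/8 = 85
Training per fold = 680 - 85 = 595

595


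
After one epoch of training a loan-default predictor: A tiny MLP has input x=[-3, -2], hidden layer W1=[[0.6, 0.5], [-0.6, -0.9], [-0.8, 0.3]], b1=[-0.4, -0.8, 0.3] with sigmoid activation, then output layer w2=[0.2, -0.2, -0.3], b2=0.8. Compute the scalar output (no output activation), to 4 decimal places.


z1[0] = (0.6)·(-3) + (0.5)·(-2) - 0.4 = -3.2
z1[1] = (-0.6)·(-3) + (-0.9)·(-2) - 0.8 = 2.8
z1[2] = (-0.8)·(-3) + (0.3)·(-2) + 0.3 = 2.1
h = sigmoid(z1) = [0.0392, 0.9427, 0.8909]
output = (0.2)·(0.0392) + (-0.2)·(0.9427) + (-0.3)·(0.8909) + 0.8 = 0.352

0.352


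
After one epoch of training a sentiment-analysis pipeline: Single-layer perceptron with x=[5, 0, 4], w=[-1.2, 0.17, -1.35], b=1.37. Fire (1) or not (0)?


z = (5)·(-1.2) + (0)·(0.17) + (4)·(-1.35) + 1.37
  = -10.03
step(z) = 0 (z<0)

0


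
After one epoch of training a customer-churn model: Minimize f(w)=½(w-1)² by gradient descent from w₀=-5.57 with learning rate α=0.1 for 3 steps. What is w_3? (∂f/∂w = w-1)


step 1: grad = -5.57-1 = -6.57; w = -5.57 - 0.1·(-6.57) = -4.913
step 2: grad = -4.913-1 = -5.913; w = -4.913 - 0.1·(-5.913) = -4.3217
step 3: grad = -4.3217-1 = -5.3217; w = -4.3217 - 0.1·(-5.3217) = -3.78953

-3.78953


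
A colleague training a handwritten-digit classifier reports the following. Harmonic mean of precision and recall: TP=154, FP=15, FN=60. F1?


Precision = 154/169 = 0.9112
Recall = 154/214 = 0.7196
F1 = 2·P·R/(P+R) = 2·TP/(2·TP+FP+FN) = 308/(308+15+60) = 308/383 = 0.8042

0.8042


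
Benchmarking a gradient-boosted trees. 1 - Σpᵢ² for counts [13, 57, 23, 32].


Probabilities: [13/125, 57/125, 23/125, 32/125] ≈ [0.104, 0.456, 0.184, 0.256]
Σpᵢ² = (169 + 3249 + 529 + 1024)/125² = 4971/15625
Gini = 1 - Σpᵢ² = 1 - 4971/15625 = 0.6819

0.6819


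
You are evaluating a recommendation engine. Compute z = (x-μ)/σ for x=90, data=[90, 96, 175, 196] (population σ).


μ = 139.25, σ = 46.8902
z = (90 - 139.25)/46.8902 = -1.0503

-1.0503


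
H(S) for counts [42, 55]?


Probabilities: [42/97, 55/97] ≈ [0.433, 0.567]
H = -((42/97)·log₂(42/97) + (55/97)·log₂(55/97))
  = 0.987 bits

0.987 bits


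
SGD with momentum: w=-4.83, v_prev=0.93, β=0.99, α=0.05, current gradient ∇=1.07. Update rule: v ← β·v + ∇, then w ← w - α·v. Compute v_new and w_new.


v_new = 0.99·0.93 + 1.07 = 0.9207 + 1.07 = 1.9907
w_new = -4.83 - 0.05·1.9907 = -4.83 - 0.099535 = -4.929535

v_new=1.9907, w_new=-4.929535


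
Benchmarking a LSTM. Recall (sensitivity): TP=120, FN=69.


Recall = TP/(TP+FN)
= 120/(120+69)
= 120/189 = 63.49%

63.49%


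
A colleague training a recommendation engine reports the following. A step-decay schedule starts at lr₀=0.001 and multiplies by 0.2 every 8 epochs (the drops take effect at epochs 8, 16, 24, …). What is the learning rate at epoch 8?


n_drops = ⌊8/8⌋ = 1
lr = 0.001·0.2^1 = 0.001·0.2 = 0.0002

0.0002


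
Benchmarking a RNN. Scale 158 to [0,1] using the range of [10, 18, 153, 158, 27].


min=10, max=158
(158-10)/(158-10) = 148/148 = 1.0

1.0


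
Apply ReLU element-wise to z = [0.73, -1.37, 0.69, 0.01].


ReLU(0.73) = max(0, 0.73) = 0.73
ReLU(-1.37) = max(0, -1.37) = 0.0
ReLU(0.69) = max(0, 0.69) = 0.69
ReLU(0.01) = max(0, 0.01) = 0.01
result = [0.73, 0.0, 0.69, 0.01]

[0.73, 0.0, 0.69, 0.01]


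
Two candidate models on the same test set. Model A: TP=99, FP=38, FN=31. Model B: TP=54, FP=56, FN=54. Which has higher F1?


Model A: P=99/137=0.7226, R=99/130=0.7615, F1=2PR/(P+R)=2TP/(2TP+FP+FN)=198/267=0.7416
Model B: P=54/110=0.4909, R=54/108=0.5, F1=2PR/(P+R)=2TP/(2TP+FP+FN)=108/218=0.4954
0.7416 > 0.4954 → Model A

Model A


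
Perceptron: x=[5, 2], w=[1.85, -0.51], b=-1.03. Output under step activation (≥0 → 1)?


z = (5)·(1.85) + (2)·(-0.51) - 1.03
  = 7.2
step(z) = 1 (z≥0)

1


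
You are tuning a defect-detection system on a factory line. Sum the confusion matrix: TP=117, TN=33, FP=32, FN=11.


Total = TP + TN + FP + FN
= 117 + 33 + 32 + 11
= 193
(Predicted positive: 149, predicted negative: 44)

193


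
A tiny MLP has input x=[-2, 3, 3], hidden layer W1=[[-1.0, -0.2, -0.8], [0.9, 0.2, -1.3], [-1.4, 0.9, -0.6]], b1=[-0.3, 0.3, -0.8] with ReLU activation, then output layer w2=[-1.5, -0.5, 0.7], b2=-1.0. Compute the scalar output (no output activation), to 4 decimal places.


z1[0] = (-1.0)·(-2) + (-0.2)·(3) + (-0.8)·(3) - 0.3 = -1.3
z1[1] = (0.9)·(-2) + (0.2)·(3) + (-1.3)·(3) + 0.3 = -4.8
z1[2] = (-1.4)·(-2) + (0.9)·(3) + (-0.6)·(3) - 0.8 = 2.9
h = ReLU(z1) = [0.0, 0.0, 2.9]
output = (-1.5)·(0.0) + (-0.5)·(0.0) + (0.7)·(2.9) - 1.0 = 1.03

1.03


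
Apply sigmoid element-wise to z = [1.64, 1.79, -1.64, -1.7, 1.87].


σ(1.64) = 1/(1+e^-1.64) = 0.8375
σ(1.79) = 1/(1+e^-1.79) = 0.8569
σ(-1.64) = 1/(1+e^1.64) = 0.1625
σ(-1.7) = 1/(1+e^1.7) = 0.1545
σ(1.87) = 1/(1+e^-1.87) = 0.8665
result = [0.8375, 0.8569, 0.1625, 0.1545, 0.8665]

[0.8375, 0.8569, 0.1625, 0.1545, 0.8665]


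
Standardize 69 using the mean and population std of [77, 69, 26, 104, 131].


μ = 81.4, σ = 35.2511
z = (69 - 81.4)/35.2511 = -0.3518

-0.3518


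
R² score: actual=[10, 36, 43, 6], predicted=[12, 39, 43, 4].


ȳ = 23.75
SS_res = Σ(y-ŷ)² = 17
SS_tot = Σ(y-ȳ)² = 1024.75
R² = 1 - SS_res/SS_tot = 1 - 0.0166 = 0.9834

0.9834


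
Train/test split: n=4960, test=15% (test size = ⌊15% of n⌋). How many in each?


Test = ⌊4960·15/100⌋ = 744
Train = 4960 - 744 = 4216

Train: 4216, Test: 744


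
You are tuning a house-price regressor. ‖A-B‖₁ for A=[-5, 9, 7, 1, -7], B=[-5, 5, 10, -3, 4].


d = |-5+ 5| + |9-5| + |7-10| + |1+ 3| + |-7-4|
  = 0 + 4 + 3 + 4 + 11
  = 22

22


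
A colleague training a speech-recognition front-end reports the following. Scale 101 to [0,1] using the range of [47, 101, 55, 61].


min=47, max=101
(101-47)/(101-47) = 54/54 = 1.0

1.0


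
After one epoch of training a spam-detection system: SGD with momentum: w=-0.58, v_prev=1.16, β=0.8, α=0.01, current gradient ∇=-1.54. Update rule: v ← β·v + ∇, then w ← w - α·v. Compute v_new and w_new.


v_new = 0.8·1.16 - 1.54 = 0.928 - 1.54 = -0.612
w_new = -0.58 - 0.01·-0.612 = -0.58 + 0.00612 = -0.57388

v_new=-0.612, w_new=-0.57388


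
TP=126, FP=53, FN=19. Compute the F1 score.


Precision = 126/179 = 0.7039
Recall = 126/145 = 0.869
F1 = 2·P·R/(P+R) = 2·TP/(2·TP+FP+FN) = 252/(252+53+19) = 252/324 = 0.7778

0.7778


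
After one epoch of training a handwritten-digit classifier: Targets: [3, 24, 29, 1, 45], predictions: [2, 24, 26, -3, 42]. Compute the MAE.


Absolute errors: |3-2|=1, |24-24|=0, |29-26|=3, |1+ 3|=4, |45-42|=3
Sum = 11
MAE = 11/5 = 11/5

11/5


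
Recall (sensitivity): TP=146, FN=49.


Recall = TP/(TP+FN)
= 146/(146+49)
= 146/195 = 74.87%

74.87%


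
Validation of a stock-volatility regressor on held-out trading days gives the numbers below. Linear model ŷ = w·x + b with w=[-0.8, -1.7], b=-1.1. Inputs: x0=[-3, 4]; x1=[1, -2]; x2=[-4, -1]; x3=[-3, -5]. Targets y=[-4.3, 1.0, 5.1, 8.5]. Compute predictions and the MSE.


ŷ0 = (-0.8)·(-3) + (-1.7)·(4) - 1.1 = -5.5
ŷ1 = (-0.8)·(1) + (-1.7)·(-2) - 1.1 = 1.5
ŷ2 = (-0.8)·(-4) + (-1.7)·(-1) - 1.1 = 3.8
ŷ3 = (-0.8)·(-3) + (-1.7)·(-5) - 1.1 = 9.8
errors² = [1.44, 0.25, 1.69, 1.69]
MSE = 5.0700/4 = 1.2675

1.2675


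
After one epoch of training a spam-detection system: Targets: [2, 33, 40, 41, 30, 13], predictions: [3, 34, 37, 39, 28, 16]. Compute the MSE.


Squared errors: (2-3)²=1, (33-34)²=1, (40-37)²=9, (41-39)²=4, (30-28)²=4, (13-16)²=9
Sum = 28
MSE = 28/6 = 14/3

14/3


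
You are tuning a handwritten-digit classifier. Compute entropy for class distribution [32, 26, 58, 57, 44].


Probabilities: [32/217, 26/217, 58/217, 57/217, 44/217] ≈ [0.1475, 0.1198, 0.2673, 0.2627, 0.2028]
H = -((32/217)·log₂(32/217) + (26/217)·log₂(26/217) + (58/217)·log₂(58/217) + (57/217)·log₂(57/217) + (44/217)·log₂(44/217))
  = 2.2562 bits

2.2562 bits


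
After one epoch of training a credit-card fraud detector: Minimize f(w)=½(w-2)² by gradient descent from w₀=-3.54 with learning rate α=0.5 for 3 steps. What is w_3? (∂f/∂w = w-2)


step 1: grad = -3.54-2 = -5.54; w = -3.54 - 0.5·(-5.54) = -0.77
step 2: grad = -0.77-2 = -2.77; w = -0.77 - 0.5·(-2.77) = 0.615
step 3: grad = 0.615-2 = -1.385; w = 0.615 - 0.5·(-1.385) = 1.3075

1.3075


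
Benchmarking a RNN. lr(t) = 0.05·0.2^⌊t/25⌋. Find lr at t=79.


n_drops = ⌊79/25⌋ = 3
lr = 0.05·0.2^3 = 0.05·0.008 = 0.0004

0.0004


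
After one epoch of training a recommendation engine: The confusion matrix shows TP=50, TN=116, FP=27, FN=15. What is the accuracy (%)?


Accuracy = (TP+TN)/(TP+TN+FP+FN)
= (50+116)/(208)
= 166/208 = 79.81%

79.81%


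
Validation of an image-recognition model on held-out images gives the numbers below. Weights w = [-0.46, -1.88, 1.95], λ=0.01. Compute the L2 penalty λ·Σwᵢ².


‖w‖₂² = (-0.46)² + (-1.88)² + (1.95)²
     = 0.2116 + 3.5344 + 3.8025
     = 7.5485
λ·‖w‖₂² = 0.01·7.5485 = 0.075485

0.075485


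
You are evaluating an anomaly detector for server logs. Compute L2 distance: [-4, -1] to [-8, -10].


d = √((-4+ 8)² + (-1+ 10)²)
  = √(16 + 81)
  = √97 = 9.8489

9.8489


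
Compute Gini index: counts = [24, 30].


Probabilities: [24/54, 30/54] ≈ [0.4444, 0.5556]
Σpᵢ² = (576 + 900)/54² = 1476/2916
Gini = 1 - Σpᵢ² = 1 - 1476/2916 = 0.4938

0.4938


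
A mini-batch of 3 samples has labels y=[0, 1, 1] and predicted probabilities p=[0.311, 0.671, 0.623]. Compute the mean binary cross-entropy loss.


L[0] = -ln(1-0.311) = -ln(0.689) = 0.3725
L[1] = -ln(0.671) = 0.399
L[2] = -ln(0.623) = 0.4732
mean = (0.3725 + 0.399 + 0.4732)/3 = 0.4149

0.4149


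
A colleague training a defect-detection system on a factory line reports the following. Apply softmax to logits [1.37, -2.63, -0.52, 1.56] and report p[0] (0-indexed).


Exponentials: e^1.37=3.9354, e^-2.63=0.0721, e^-0.52=0.5945, e^1.56=4.7588
Sum = 9.3608
Softmax = [0.4204, 0.0077, 0.0635, 0.5084]
p[0] = 3.9354/9.3608 = 0.4204

0.4204


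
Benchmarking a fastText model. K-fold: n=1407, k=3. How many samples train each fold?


Fold size = 1407/3 = 469
Training per fold = 1407 - 469 = 938

938


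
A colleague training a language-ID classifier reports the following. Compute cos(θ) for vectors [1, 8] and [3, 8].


A·B = 1·3 + 8·8 = 67
‖A‖ = √65 = 8.0623, ‖B‖ = √73 = 8.544
cos = 67/(√65·√73) = 67/√4745 = 0.9727

0.9727


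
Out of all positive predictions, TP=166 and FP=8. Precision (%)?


Precision = TP/(TP+FP)
= 166/(166+8)
= 166/174 = 95.4%

95.4%


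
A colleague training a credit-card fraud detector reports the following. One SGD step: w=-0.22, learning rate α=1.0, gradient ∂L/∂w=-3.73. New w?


w_new = w - α·∇
= -0.22 - 1.0·-3.73
= -0.22 + 3.73
= 3.51

3.51


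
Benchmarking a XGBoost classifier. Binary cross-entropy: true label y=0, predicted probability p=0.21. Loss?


BCE = -[y·ln(p) + (1-y)·ln(1-p)]
= -0 - 1·ln(1-0.21)
= -ln(0.79) = 0.2357

0.2357


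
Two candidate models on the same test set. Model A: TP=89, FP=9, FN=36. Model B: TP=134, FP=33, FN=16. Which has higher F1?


Model A: P=89/98=0.9082, R=89/125=0.712, F1=2PR/(P+R)=2TP/(2TP+FP+FN)=178/223=0.7982
Model B: P=134/167=0.8024, R=134/150=0.8933, F1=2PR/(P+R)=2TP/(2TP+FP+FN)=268/317=0.8454
0.7982 < 0.8454 → Model B

Model B


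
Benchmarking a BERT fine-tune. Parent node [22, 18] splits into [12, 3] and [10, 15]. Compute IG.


Parent = [22, 18], H_parent = 0.9928
H_left = 0.7219 (n=15), H_right = 0.971 (n=25)
H_children = (15/40)·0.7219 + (25/40)·0.971 = 0.8776
IG = 0.9928 - 0.8776 = 0.1152

0.1152


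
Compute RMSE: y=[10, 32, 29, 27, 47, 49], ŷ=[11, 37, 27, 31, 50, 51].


MSE = 59/6 = 9.8333
RMSE = √(59/6) = 3.1358

3.1358


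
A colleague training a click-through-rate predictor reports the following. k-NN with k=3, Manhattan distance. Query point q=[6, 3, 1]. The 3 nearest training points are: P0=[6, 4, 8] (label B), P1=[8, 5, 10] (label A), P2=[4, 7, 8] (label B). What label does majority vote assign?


d(q,P0) = 8  (label B)
d(q,P1) = 13  (label A)
d(q,P2) = 13  (label B)
Votes: A=1, B=2
Majority → B

B


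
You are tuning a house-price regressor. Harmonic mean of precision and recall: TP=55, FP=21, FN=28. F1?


Precision = 55/76 = 0.7237
Recall = 55/83 = 0.6627
F1 = 2·P·R/(P+R) = 2·TP/(2·TP+FP+FN) = 110/(110+21+28) = 110/159 = 0.6918

0.6918


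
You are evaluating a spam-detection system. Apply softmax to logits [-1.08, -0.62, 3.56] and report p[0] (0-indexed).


Exponentials: e^-1.08=0.3396, e^-0.62=0.5379, e^3.56=35.1632
Sum = 36.0407
Softmax = [0.0094, 0.0149, 0.9757]
p[0] = 0.3396/36.0407 = 0.0094

0.0094


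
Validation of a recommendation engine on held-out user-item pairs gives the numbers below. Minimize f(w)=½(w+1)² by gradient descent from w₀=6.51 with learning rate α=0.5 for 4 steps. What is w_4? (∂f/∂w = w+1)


step 1: grad = 6.51+1 = 7.51; w = 6.51 - 0.5·(7.51) = 2.755
step 2: grad = 2.755+1 = 3.755; w = 2.755 - 0.5·(3.755) = 0.8775
step 3: grad = 0.8775+1 = 1.8775; w = 0.8775 - 0.5·(1.8775) = -0.06125
step 4: grad = -0.06125+1 = 0.93875; w = -0.06125 - 0.5·(0.93875) = -0.530625

-0.530625


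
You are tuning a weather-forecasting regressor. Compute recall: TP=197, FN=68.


Recall = TP/(TP+FN)
= 197/(197+68)
= 197/265 = 74.34%

74.34%


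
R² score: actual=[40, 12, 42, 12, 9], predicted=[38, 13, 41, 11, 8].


ȳ = 23
SS_res = Σ(y-ŷ)² = 8
SS_tot = Σ(y-ȳ)² = 1088
R² = 1 - SS_res/SS_tot = 1 - 0.0074 = 0.9926

0.9926


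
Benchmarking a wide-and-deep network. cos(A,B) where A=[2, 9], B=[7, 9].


A·B = 2·7 + 9·9 = 95
‖A‖ = √85 = 9.2195, ‖B‖ = √130 = 11.4018
cos = 95/(√85·√130) = 95/√11050 = 0.9037

0.9037


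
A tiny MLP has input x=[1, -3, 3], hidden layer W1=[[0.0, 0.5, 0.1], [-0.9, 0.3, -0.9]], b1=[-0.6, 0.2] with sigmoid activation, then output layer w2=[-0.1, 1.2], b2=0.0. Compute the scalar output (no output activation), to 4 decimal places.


z1[0] = (0.0)·(1) + (0.5)·(-3) + (0.1)·(3) - 0.6 = -1.8
z1[1] = (-0.9)·(1) + (0.3)·(-3) + (-0.9)·(3) + 0.2 = -4.3
h = sigmoid(z1) = [0.1419, 0.0134]
output = (-0.1)·(0.1419) + (1.2)·(0.0134) + 0.0 = 0.0019

0.0019


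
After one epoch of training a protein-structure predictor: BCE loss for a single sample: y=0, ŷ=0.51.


BCE = -[y·ln(p) + (1-y)·ln(1-p)]
= -0 - 1·ln(1-0.51)
= -ln(0.49) = 0.7133

0.7133


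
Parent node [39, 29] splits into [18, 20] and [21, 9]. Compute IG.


Parent = [39, 29], H_parent = 0.9843
H_left = 0.998 (n=38), H_right = 0.8813 (n=30)
H_children = (38/68)·0.998 + (30/68)·0.8813 = 0.9465
IG = 0.9843 - 0.9465 = 0.0378

0.0378


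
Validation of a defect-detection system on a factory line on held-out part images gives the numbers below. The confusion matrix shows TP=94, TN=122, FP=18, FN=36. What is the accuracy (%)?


Accuracy = (TP+TN)/(TP+TN+FP+FN)
= (94+122)/(270)
= 216/270 = 80.0%

80.0%


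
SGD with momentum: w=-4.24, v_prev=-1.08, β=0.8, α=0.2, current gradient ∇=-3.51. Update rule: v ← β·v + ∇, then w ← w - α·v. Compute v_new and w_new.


v_new = 0.8·-1.08 - 3.51 = -0.864 - 3.51 = -4.374
w_new = -4.24 - 0.2·-4.374 = -4.24 + 0.8748 = -3.3652

v_new=-4.374, w_new=-3.3652


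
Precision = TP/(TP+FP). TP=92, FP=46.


Precision = TP/(TP+FP)
= 92/(92+46)
= 92/138 = 66.67%

66.67%


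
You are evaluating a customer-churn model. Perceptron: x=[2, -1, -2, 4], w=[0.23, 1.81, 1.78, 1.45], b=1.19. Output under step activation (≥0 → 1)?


z = (2)·(0.23) + (-1)·(1.81) + (-2)·(1.78) + (4)·(1.45) + 1.19
  = 2.08
step(z) = 1 (z≥0)

1


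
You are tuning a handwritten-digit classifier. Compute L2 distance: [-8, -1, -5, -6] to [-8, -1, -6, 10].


d = √((-8+ 8)² + (-1+ 1)² + (-5+ 6)² + (-6-10)²)
  = √(0 + 0 + 1 + 256)
  = √257 = 16.0312

16.0312


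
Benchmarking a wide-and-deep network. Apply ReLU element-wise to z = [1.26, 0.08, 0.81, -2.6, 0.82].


ReLU(1.26) = max(0, 1.26) = 1.26
ReLU(0.08) = max(0, 0.08) = 0.08
ReLU(0.81) = max(0, 0.81) = 0.81
ReLU(-2.6) = max(0, -2.6) = 0.0
ReLU(0.82) = max(0, 0.82) = 0.82
result = [1.26, 0.08, 0.81, 0.0, 0.82]

[1.26, 0.08, 0.81, 0.0, 0.82]


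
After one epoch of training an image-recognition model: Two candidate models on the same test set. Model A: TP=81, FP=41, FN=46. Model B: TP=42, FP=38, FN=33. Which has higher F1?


Model A: P=81/122=0.6639, R=81/127=0.6378, F1=2PR/(P+R)=2TP/(2TP+FP+FN)=162/249=0.6506
Model B: P=42/80=0.525, R=42/75=0.56, F1=2PR/(P+R)=2TP/(2TP+FP+FN)=84/155=0.5419
0.6506 > 0.5419 → Model A

Model A


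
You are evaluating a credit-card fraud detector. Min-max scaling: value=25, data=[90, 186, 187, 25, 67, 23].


min=23, max=187
(25-23)/(187-23) = 2/164 = 0.0122

0.0122


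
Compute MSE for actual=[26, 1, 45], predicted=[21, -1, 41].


Squared errors: (26-21)²=25, (1+ 1)²=4, (45-41)²=16
Sum = 45
MSE = 45/3 = 15

15


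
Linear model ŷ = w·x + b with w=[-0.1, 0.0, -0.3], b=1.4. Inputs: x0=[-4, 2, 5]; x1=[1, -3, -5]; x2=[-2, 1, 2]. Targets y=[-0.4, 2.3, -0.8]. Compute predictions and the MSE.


ŷ0 = (-0.1)·(-4) + (0.0)·(2) + (-0.3)·(5) + 1.4 = 0.3
ŷ1 = (-0.1)·(1) + (0.0)·(-3) + (-0.3)·(-5) + 1.4 = 2.8
ŷ2 = (-0.1)·(-2) + (0.0)·(1) + (-0.3)·(2) + 1.4 = 1.0
errors² = [0.49, 0.25, 3.24]
MSE = 3.9800/3 = 1.3267

1.3267


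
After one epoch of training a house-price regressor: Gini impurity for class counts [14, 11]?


Probabilities: [14/25, 11/25] ≈ [0.56, 0.44]
Σpᵢ² = (196 + 121)/25² = 317/625
Gini = 1 - Σpᵢ² = 1 - 317/625 = 0.4928

0.4928


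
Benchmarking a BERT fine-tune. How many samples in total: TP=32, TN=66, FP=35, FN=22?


Total = TP + TN + FP + FN
= 32 + 66 + 35 + 22
= 155
(Predicted positive: 67, predicted negative: 88)

155


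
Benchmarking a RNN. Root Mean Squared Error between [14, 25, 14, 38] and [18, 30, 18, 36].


MSE = 61/4 = 15.25
RMSE = √(61/4) = 3.9051

3.9051


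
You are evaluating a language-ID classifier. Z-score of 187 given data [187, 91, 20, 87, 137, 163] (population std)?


μ = 114.1667, σ = 55.3065
z = (187 - 114.1667)/55.3065 = 1.3169

1.3169


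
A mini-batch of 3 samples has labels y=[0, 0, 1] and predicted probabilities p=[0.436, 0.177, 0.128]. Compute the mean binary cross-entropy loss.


L[0] = -ln(1-0.436) = -ln(0.564) = 0.5727
L[1] = -ln(1-0.177) = -ln(0.823) = 0.1948
L[2] = -ln(0.128) = 2.0557
mean = (0.5727 + 0.1948 + 2.0557)/3 = 0.9411

0.9411


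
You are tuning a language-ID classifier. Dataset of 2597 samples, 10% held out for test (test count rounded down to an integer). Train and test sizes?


Test = ⌊2597·10/100⌋ = 259
Train = 2597 - 259 = 2338

Train: 2338, Test: 259


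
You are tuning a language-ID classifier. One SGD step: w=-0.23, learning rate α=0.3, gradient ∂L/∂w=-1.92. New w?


w_new = w - α·∇
= -0.23 - 0.3·-1.92
= -0.23 + 0.576
= 0.346

0.346


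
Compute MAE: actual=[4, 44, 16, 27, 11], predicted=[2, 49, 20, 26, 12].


Absolute errors: |4-2|=2, |44-49|=5, |16-20|=4, |27-26|=1, |11-12|=1
Sum = 13
MAE = 13/5 = 13/5

13/5


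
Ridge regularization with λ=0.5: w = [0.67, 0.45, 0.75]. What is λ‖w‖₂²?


‖w‖₂² = (0.67)² + (0.45)² + (0.75)²
     = 0.4489 + 0.2025 + 0.5625
     = 1.2139
λ·‖w‖₂² = 0.5·1.2139 = 0.60695

0.60695


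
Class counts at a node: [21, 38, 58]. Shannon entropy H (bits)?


Probabilities: [21/117, 38/117, 58/117] ≈ [0.1795, 0.3248, 0.4957]
H = -((21/117)·log₂(21/117) + (38/117)·log₂(38/117) + (58/117)·log₂(58/117))
  = 1.4736 bits

1.4736 bits


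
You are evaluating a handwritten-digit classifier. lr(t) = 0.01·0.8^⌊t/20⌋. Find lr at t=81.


n_drops = ⌊81/20⌋ = 4
lr = 0.01·0.8^4 = 0.01·0.4096 = 0.004096

0.004096


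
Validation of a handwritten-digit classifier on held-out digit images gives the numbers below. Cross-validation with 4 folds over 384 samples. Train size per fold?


Fold size = 384/4 = 96
Training per fold = 384 - 96 = 288

288


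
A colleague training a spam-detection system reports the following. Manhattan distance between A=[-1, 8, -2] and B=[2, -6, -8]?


d = |-1-2| + |8+ 6| + |-2+ 8|
  = 3 + 14 + 6
  = 23

23


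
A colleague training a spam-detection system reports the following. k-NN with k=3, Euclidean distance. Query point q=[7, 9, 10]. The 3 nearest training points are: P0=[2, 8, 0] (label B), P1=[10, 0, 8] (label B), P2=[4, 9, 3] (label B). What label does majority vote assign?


d(q,P0) = 11.225  (label B)
d(q,P1) = 9.6954  (label B)
d(q,P2) = 7.6158  (label B)
Votes: A=0, B=3
Majority → B

B


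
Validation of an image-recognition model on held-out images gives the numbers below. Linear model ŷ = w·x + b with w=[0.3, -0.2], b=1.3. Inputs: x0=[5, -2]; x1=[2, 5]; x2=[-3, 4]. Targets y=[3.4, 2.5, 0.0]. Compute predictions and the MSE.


ŷ0 = (0.3)·(5) + (-0.2)·(-2) + 1.3 = 3.2
ŷ1 = (0.3)·(2) + (-0.2)·(5) + 1.3 = 0.9
ŷ2 = (0.3)·(-3) + (-0.2)·(4) + 1.3 = -0.4
errors² = [0.04, 2.56, 0.16]
MSE = 2.7600/3 = 0.92

0.92


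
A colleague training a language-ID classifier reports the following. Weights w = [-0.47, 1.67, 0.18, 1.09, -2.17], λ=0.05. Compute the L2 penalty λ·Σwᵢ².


‖w‖₂² = (-0.47)² + (1.67)² + (0.18)² + (1.09)² + (-2.17)²
     = 0.2209 + 2.7889 + 0.0324 + 1.1881 + 4.7089
     = 8.9392
λ·‖w‖₂² = 0.05·8.9392 = 0.44696

0.44696


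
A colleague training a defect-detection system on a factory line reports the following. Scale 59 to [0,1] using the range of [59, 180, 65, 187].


min=59, max=187
(59-59)/(187-59) = 0/128 = 0.0

0.0


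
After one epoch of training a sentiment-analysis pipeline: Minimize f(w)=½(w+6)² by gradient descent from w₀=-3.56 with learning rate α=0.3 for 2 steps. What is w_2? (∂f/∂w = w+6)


step 1: grad = -3.56+6 = 2.44; w = -3.56 - 0.3·(2.44) = -4.292
step 2: grad = -4.292+6 = 1.708; w = -4.292 - 0.3·(1.708) = -4.8044

-4.8044


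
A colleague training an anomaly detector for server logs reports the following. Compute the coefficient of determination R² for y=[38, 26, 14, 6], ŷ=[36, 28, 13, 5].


ȳ = 21
SS_res = Σ(y-ŷ)² = 10
SS_tot = Σ(y-ȳ)² = 588
R² = 1 - SS_res/SS_tot = 1 - 0.017 = 0.983

0.983


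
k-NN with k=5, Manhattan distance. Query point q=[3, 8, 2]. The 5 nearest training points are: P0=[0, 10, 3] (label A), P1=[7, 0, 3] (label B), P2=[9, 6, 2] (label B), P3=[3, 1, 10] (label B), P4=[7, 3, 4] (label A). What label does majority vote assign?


d(q,P0) = 6  (label A)
d(q,P1) = 13  (label B)
d(q,P2) = 8  (label B)
d(q,P3) = 15  (label B)
d(q,P4) = 11  (label A)
Votes: A=2, B=3
Majority → B

B


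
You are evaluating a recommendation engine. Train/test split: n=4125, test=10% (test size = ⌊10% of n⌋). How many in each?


Test = ⌊4125·10/100⌋ = 412
Train = 4125 - 412 = 3713

Train: 3713, Test: 412


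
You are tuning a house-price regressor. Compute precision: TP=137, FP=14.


Precision = TP/(TP+FP)
= 137/(137+14)
= 137/151 = 90.73%

90.73%


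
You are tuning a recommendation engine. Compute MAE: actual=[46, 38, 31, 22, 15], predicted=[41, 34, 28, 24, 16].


Absolute errors: |46-41|=5, |38-34|=4, |31-28|=3, |22-24|=2, |15-16|=1
Sum = 15
MAE = 15/5 = 3

3


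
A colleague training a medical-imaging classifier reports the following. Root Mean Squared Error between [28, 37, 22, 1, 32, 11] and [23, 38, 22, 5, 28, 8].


MSE = 67/6 = 11.1667
RMSE = √(67/6) = 3.3417

3.3417


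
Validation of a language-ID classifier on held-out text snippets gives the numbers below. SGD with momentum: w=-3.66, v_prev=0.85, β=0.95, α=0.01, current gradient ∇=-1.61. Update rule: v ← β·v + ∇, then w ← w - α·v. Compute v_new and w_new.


v_new = 0.95·0.85 - 1.61 = 0.8075 - 1.61 = -0.8025
w_new = -3.66 - 0.01·-0.8025 = -3.66 + 0.008025 = -3.651975

v_new=-0.8025, w_new=-3.651975


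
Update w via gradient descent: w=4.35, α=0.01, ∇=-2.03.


w_new = w - α·∇
= 4.35 - 0.01·-2.03
= 4.35 + 0.0203
= 4.3703

4.3703


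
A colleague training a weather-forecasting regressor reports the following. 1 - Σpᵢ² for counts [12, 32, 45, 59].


Probabilities: [12/148, 32/148, 45/148, 59/148] ≈ [0.0811, 0.2162, 0.3041, 0.3986]
Σpᵢ² = (144 + 1024 + 2025 + 3481)/148² = 6674/21904
Gini = 1 - Σpᵢ² = 1 - 6674/21904 = 0.6953

0.6953


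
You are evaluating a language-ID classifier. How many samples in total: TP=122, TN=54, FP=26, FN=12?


Total = TP + TN + FP + FN
= 122 + 54 + 26 + 12
= 214
(Predicted positive: 148, predicted negative: 66)

214


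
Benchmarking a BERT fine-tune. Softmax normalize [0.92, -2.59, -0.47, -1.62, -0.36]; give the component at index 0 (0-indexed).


Exponentials: e^0.92=2.5093, e^-2.59=0.075, e^-0.47=0.625, e^-1.62=0.1979, e^-0.36=0.6977
Sum = 4.1049
Softmax = [0.6113, 0.0183, 0.1523, 0.0482, 0.17]
p[0] = 2.5093/4.1049 = 0.6113

0.6113


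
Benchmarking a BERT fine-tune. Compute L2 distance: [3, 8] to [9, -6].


d = √((3-9)² + (8+ 6)²)
  = √(36 + 196)
  = √232 = 15.2315

15.2315


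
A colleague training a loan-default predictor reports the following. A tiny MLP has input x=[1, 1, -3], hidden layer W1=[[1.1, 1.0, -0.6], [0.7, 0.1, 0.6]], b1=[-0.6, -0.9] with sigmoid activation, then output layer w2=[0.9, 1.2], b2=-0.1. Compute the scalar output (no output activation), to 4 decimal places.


z1[0] = (1.1)·(1) + (1.0)·(1) + (-0.6)·(-3) - 0.6 = 3.3
z1[1] = (0.7)·(1) + (0.1)·(1) + (0.6)·(-3) - 0.9 = -1.9
h = sigmoid(z1) = [0.9644, 0.1301]
output = (0.9)·(0.9644) + (1.2)·(0.1301) - 0.1 = 0.9241

0.9241


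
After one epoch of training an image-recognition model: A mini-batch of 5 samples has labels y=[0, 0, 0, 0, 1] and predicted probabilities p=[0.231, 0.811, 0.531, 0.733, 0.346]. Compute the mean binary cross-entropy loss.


L[0] = -ln(1-0.231) = -ln(0.769) = 0.2627
L[1] = -ln(1-0.811) = -ln(0.189) = 1.666
L[2] = -ln(1-0.531) = -ln(0.469) = 0.7572
L[3] = -ln(1-0.733) = -ln(0.267) = 1.3205
L[4] = -ln(0.346) = 1.0613
mean = (0.2627 + 1.666 + 0.7572 + 1.3205 + 1.0613)/5 = 1.0135

1.0135


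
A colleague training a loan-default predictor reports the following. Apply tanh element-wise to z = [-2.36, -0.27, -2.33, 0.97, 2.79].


tanh(-2.36) = -0.9823
tanh(-0.27) = -0.2636
tanh(-2.33) = -0.9812
tanh(0.97) = 0.7487
tanh(2.79) = 0.9925
result = [-0.9823, -0.2636, -0.9812, 0.7487, 0.9925]

[-0.9823, -0.2636, -0.9812, 0.7487, 0.9925]


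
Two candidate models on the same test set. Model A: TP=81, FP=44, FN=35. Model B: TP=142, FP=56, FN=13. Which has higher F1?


Model A: P=81/125=0.648, R=81/116=0.6983, F1=2PR/(P+R)=2TP/(2TP+FP+FN)=162/241=0.6722
Model B: P=142/198=0.7172, R=142/155=0.9161, F1=2PR/(P+R)=2TP/(2TP+FP+FN)=284/353=0.8045
0.6722 < 0.8045 → Model B

Model B


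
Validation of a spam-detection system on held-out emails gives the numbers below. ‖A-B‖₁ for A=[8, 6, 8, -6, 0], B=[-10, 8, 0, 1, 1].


d = |8+ 10| + |6-8| + |8-0| + |-6-1| + |0-1|
  = 18 + 2 + 8 + 7 + 1
  = 36

36


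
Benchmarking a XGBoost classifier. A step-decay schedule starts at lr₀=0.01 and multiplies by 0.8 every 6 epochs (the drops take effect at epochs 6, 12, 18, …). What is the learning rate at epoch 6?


n_drops = ⌊6/6⌋ = 1
lr = 0.01·0.8^1 = 0.01·0.8 = 0.008

0.008


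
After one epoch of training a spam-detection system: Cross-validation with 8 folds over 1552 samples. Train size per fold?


Fold size = 1552/8 = 194
Training per fold = 1552 - 194 = 1358

1358


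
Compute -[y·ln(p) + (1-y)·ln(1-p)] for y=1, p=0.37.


BCE = -[y·ln(p) + (1-y)·ln(1-p)]
= -1·ln(0.37) - 0
= -ln(0.37) = 0.9943

0.9943


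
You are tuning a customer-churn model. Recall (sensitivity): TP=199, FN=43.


Recall = TP/(TP+FN)
= 199/(199+43)
= 199/242 = 82.23%

82.23%


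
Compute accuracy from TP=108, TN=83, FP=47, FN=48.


Accuracy = (TP+TN)/(TP+TN+FP+FN)
= (108+83)/(286)
= 191/286 = 66.78%

66.78%


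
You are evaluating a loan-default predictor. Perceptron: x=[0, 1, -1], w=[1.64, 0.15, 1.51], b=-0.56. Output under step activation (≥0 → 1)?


z = (0)·(1.64) + (1)·(0.15) + (-1)·(1.51) - 0.56
  = -1.92
step(z) = 0 (z<0)

0


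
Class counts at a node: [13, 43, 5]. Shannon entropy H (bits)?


Probabilities: [13/61, 43/61, 5/61] ≈ [0.2131, 0.7049, 0.082]
H = -((13/61)·log₂(13/61) + (43/61)·log₂(43/61) + (5/61)·log₂(5/61))
  = 1.1267 bits

1.1267 bits


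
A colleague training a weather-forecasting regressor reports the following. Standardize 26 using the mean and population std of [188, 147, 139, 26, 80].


μ = 116, σ = 56.6922
z = (26 - 116)/56.6922 = -1.5875

-1.5875


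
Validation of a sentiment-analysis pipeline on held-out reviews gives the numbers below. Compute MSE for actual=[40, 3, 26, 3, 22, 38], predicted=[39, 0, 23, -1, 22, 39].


Squared errors: (40-39)²=1, (3-0)²=9, (26-23)²=9, (3+ 1)²=16, (22-22)²=0, (38-39)²=1
Sum = 36
MSE = 36/6 = 6

6


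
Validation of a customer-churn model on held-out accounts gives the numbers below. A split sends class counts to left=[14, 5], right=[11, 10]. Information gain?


Parent = [25, 15], H_parent = 0.9544
H_left = 0.8315 (n=19), H_right = 0.9984 (n=21)
H_children = (19/40)·0.8315 + (21/40)·0.9984 = 0.9191
IG = 0.9544 - 0.9191 = 0.0353

0.0353
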